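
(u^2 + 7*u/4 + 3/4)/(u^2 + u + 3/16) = 4*(u + 1)/(4*u + 1)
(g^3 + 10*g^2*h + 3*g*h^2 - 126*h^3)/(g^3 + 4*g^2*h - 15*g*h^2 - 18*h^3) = (g + 7*h)/(g + h)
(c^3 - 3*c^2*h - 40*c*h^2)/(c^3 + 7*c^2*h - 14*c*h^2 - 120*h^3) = c*(c - 8*h)/(c^2 + 2*c*h - 24*h^2)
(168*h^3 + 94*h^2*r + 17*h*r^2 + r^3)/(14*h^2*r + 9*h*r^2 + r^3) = (24*h^2 + 10*h*r + r^2)/(r*(2*h + r))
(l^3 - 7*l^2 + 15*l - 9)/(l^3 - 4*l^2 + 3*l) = (l - 3)/l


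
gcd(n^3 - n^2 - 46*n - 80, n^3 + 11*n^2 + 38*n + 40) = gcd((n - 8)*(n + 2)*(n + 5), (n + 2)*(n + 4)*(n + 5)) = n^2 + 7*n + 10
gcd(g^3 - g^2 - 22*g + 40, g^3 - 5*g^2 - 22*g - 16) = 1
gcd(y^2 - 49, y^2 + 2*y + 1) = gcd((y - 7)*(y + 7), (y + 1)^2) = 1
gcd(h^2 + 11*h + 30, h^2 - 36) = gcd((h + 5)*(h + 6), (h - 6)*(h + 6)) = h + 6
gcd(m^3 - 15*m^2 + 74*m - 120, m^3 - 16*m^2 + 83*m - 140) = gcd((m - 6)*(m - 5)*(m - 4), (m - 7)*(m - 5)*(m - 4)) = m^2 - 9*m + 20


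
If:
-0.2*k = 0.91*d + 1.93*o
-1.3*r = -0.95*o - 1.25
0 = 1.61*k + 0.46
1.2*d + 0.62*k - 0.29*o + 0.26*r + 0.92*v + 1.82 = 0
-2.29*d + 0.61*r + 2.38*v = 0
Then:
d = -0.75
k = -0.29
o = 0.38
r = 1.24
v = -1.04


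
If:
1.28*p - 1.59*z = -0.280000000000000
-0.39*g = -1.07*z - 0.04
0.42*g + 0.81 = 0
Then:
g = -1.93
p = -1.14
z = -0.74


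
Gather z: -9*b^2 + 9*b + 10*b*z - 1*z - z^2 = -9*b^2 + 9*b - z^2 + z*(10*b - 1)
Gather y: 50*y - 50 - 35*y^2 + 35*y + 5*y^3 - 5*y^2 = 5*y^3 - 40*y^2 + 85*y - 50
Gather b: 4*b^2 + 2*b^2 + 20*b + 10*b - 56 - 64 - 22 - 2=6*b^2 + 30*b - 144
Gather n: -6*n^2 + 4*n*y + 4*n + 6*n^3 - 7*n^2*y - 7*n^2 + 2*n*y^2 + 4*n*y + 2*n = 6*n^3 + n^2*(-7*y - 13) + n*(2*y^2 + 8*y + 6)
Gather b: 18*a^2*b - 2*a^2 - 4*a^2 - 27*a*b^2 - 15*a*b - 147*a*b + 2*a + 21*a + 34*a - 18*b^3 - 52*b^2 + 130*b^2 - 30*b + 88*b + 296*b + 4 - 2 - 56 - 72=-6*a^2 + 57*a - 18*b^3 + b^2*(78 - 27*a) + b*(18*a^2 - 162*a + 354) - 126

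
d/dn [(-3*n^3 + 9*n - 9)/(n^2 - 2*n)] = 3*(-n^4 + 4*n^3 - 3*n^2 + 6*n - 6)/(n^2*(n^2 - 4*n + 4))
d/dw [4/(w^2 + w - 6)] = 4*(-2*w - 1)/(w^2 + w - 6)^2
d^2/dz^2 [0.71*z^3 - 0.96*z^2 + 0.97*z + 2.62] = 4.26*z - 1.92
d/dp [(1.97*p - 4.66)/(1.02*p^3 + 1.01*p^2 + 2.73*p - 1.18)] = (-4.0188*p^3 + 12.2699*p^2 + 9.4132*p + 10.3972)/(1.0404*p^6 + 2.0604*p^5 + 6.5893*p^4 + 3.1074*p^3 + 5.0693*p^2 - 6.4428*p + 1.3924)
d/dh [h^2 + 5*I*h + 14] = 2*h + 5*I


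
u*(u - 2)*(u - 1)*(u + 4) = u^4 + u^3 - 10*u^2 + 8*u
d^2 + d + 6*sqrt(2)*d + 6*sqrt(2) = (d + 1)*(d + 6*sqrt(2))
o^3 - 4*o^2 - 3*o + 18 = (o - 3)^2*(o + 2)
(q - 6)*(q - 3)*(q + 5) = q^3 - 4*q^2 - 27*q + 90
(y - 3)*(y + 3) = y^2 - 9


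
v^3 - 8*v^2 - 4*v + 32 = (v - 8)*(v - 2)*(v + 2)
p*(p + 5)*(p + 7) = p^3 + 12*p^2 + 35*p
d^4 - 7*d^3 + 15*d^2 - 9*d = d*(d - 3)^2*(d - 1)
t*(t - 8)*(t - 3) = t^3 - 11*t^2 + 24*t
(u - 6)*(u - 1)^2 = u^3 - 8*u^2 + 13*u - 6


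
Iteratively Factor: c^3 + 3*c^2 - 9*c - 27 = (c + 3)*(c^2 - 9) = (c + 3)^2*(c - 3)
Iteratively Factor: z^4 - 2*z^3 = (z)*(z^3 - 2*z^2) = z^2*(z^2 - 2*z) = z^3*(z - 2)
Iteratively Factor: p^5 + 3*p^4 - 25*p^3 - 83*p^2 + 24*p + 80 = (p + 1)*(p^4 + 2*p^3 - 27*p^2 - 56*p + 80) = (p + 1)*(p + 4)*(p^3 - 2*p^2 - 19*p + 20) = (p + 1)*(p + 4)^2*(p^2 - 6*p + 5) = (p - 1)*(p + 1)*(p + 4)^2*(p - 5)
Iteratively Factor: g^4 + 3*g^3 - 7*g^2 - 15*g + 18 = (g - 1)*(g^3 + 4*g^2 - 3*g - 18) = (g - 1)*(g + 3)*(g^2 + g - 6) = (g - 2)*(g - 1)*(g + 3)*(g + 3)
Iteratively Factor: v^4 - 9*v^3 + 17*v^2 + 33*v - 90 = (v - 3)*(v^3 - 6*v^2 - v + 30) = (v - 5)*(v - 3)*(v^2 - v - 6) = (v - 5)*(v - 3)^2*(v + 2)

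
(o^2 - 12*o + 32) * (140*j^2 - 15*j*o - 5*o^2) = 140*j^2*o^2 - 1680*j^2*o + 4480*j^2 - 15*j*o^3 + 180*j*o^2 - 480*j*o - 5*o^4 + 60*o^3 - 160*o^2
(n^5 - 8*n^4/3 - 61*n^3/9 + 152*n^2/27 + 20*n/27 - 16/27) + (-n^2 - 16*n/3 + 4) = n^5 - 8*n^4/3 - 61*n^3/9 + 125*n^2/27 - 124*n/27 + 92/27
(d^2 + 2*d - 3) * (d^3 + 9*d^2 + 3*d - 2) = d^5 + 11*d^4 + 18*d^3 - 23*d^2 - 13*d + 6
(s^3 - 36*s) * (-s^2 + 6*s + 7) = -s^5 + 6*s^4 + 43*s^3 - 216*s^2 - 252*s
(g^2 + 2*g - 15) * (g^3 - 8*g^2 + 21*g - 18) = g^5 - 6*g^4 - 10*g^3 + 144*g^2 - 351*g + 270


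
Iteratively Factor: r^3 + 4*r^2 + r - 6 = (r + 3)*(r^2 + r - 2) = (r - 1)*(r + 3)*(r + 2)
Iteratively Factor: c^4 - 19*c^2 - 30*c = (c + 3)*(c^3 - 3*c^2 - 10*c) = (c - 5)*(c + 3)*(c^2 + 2*c) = (c - 5)*(c + 2)*(c + 3)*(c)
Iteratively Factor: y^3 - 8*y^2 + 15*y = (y - 3)*(y^2 - 5*y) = y*(y - 3)*(y - 5)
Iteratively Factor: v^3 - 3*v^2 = (v - 3)*(v^2) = v*(v - 3)*(v)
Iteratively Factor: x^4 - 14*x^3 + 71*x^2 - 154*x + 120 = (x - 4)*(x^3 - 10*x^2 + 31*x - 30) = (x - 4)*(x - 3)*(x^2 - 7*x + 10) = (x - 4)*(x - 3)*(x - 2)*(x - 5)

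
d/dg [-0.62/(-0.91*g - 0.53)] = -0.5642/(0.91*g + 0.53)^2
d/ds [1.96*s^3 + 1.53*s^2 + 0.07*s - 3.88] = 5.88*s^2 + 3.06*s + 0.07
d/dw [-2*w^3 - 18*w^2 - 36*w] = -6*w^2 - 36*w - 36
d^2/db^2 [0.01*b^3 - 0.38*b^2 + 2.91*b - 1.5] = 0.06*b - 0.76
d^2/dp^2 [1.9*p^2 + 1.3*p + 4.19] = 3.80000000000000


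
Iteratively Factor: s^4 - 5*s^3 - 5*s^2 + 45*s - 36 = (s - 1)*(s^3 - 4*s^2 - 9*s + 36) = (s - 4)*(s - 1)*(s^2 - 9) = (s - 4)*(s - 3)*(s - 1)*(s + 3)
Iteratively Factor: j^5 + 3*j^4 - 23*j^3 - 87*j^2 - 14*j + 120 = (j - 1)*(j^4 + 4*j^3 - 19*j^2 - 106*j - 120) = (j - 1)*(j + 4)*(j^3 - 19*j - 30) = (j - 1)*(j + 2)*(j + 4)*(j^2 - 2*j - 15) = (j - 1)*(j + 2)*(j + 3)*(j + 4)*(j - 5)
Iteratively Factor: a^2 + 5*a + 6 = (a + 3)*(a + 2)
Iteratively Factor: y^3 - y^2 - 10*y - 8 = (y + 1)*(y^2 - 2*y - 8) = (y - 4)*(y + 1)*(y + 2)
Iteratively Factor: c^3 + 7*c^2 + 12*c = (c + 4)*(c^2 + 3*c) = (c + 3)*(c + 4)*(c)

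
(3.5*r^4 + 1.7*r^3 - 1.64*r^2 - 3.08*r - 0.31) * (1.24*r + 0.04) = 4.34*r^5 + 2.248*r^4 - 1.9656*r^3 - 3.8848*r^2 - 0.5076*r - 0.0124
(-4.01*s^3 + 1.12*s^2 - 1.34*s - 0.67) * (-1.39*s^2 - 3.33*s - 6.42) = 5.5739*s^5 + 11.7965*s^4 + 23.8772*s^3 - 1.7969*s^2 + 10.8339*s + 4.3014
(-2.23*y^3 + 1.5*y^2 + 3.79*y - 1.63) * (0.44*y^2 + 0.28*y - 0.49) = -0.9812*y^5 + 0.0356*y^4 + 3.1803*y^3 - 0.391*y^2 - 2.3135*y + 0.7987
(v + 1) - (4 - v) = 2*v - 3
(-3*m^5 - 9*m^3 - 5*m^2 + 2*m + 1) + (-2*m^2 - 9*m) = -3*m^5 - 9*m^3 - 7*m^2 - 7*m + 1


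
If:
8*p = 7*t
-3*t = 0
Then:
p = 0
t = 0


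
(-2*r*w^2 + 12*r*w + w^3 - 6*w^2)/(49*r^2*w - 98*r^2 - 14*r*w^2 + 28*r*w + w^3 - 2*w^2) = w*(-2*r*w + 12*r + w^2 - 6*w)/(49*r^2*w - 98*r^2 - 14*r*w^2 + 28*r*w + w^3 - 2*w^2)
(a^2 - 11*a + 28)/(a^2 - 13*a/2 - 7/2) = 2*(a - 4)/(2*a + 1)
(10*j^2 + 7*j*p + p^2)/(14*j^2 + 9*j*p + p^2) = (5*j + p)/(7*j + p)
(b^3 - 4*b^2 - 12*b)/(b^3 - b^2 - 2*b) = (-b^2 + 4*b + 12)/(-b^2 + b + 2)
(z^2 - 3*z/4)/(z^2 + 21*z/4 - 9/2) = z/(z + 6)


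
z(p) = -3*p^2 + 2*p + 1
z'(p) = 2 - 6*p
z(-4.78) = -77.11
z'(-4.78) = 30.68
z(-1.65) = -10.47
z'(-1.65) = 11.90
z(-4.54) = -69.91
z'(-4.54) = 29.24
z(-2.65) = -25.37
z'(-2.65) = 17.90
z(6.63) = -117.61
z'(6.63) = -37.78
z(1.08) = -0.34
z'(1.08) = -4.48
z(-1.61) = -10.00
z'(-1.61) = 11.66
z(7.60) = -157.08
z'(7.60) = -43.60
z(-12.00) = -455.00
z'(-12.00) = 74.00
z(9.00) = -224.00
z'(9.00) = -52.00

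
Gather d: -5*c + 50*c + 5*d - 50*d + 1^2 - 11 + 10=45*c - 45*d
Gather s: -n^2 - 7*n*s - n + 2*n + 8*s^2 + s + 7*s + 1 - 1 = -n^2 + n + 8*s^2 + s*(8 - 7*n)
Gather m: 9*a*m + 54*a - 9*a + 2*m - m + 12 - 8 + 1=45*a + m*(9*a + 1) + 5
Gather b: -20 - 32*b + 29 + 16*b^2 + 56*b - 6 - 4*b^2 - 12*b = 12*b^2 + 12*b + 3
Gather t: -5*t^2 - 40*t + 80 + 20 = -5*t^2 - 40*t + 100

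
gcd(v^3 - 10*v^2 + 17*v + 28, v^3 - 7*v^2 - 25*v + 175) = v - 7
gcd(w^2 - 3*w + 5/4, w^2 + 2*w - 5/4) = w - 1/2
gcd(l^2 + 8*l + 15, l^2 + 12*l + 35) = l + 5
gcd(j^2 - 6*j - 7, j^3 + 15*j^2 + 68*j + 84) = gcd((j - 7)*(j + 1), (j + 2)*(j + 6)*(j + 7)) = 1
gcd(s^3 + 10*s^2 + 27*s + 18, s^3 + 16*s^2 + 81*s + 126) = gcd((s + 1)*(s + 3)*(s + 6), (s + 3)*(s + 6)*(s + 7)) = s^2 + 9*s + 18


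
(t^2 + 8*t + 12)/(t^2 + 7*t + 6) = (t + 2)/(t + 1)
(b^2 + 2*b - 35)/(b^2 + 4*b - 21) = (b - 5)/(b - 3)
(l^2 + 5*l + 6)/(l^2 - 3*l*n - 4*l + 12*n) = (l^2 + 5*l + 6)/(l^2 - 3*l*n - 4*l + 12*n)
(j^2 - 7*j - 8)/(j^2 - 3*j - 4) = (j - 8)/(j - 4)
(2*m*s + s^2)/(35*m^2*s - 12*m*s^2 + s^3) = (2*m + s)/(35*m^2 - 12*m*s + s^2)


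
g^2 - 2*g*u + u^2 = (-g + u)^2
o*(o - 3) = o^2 - 3*o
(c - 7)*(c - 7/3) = c^2 - 28*c/3 + 49/3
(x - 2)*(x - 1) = x^2 - 3*x + 2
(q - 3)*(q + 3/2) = q^2 - 3*q/2 - 9/2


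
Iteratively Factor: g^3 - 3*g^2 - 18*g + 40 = (g - 5)*(g^2 + 2*g - 8) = (g - 5)*(g - 2)*(g + 4)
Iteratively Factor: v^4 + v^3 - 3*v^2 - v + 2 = (v - 1)*(v^3 + 2*v^2 - v - 2) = (v - 1)^2*(v^2 + 3*v + 2) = (v - 1)^2*(v + 2)*(v + 1)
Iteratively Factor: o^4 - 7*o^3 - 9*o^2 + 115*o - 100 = (o - 5)*(o^3 - 2*o^2 - 19*o + 20) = (o - 5)*(o - 1)*(o^2 - o - 20) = (o - 5)*(o - 1)*(o + 4)*(o - 5)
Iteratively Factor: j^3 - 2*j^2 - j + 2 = (j - 1)*(j^2 - j - 2) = (j - 1)*(j + 1)*(j - 2)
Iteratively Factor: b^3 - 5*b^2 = (b)*(b^2 - 5*b) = b*(b - 5)*(b)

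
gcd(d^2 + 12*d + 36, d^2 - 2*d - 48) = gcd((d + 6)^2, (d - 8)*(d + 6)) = d + 6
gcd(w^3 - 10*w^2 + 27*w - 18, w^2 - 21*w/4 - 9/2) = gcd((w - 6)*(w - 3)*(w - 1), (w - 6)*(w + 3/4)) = w - 6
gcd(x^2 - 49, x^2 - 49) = x^2 - 49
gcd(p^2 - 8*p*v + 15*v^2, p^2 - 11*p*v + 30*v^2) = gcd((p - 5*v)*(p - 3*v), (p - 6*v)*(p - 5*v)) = p - 5*v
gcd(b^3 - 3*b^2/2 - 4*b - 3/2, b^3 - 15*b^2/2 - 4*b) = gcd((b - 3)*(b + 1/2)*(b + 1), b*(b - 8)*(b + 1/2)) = b + 1/2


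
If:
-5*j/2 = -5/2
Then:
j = 1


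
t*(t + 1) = t^2 + t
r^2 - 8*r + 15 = (r - 5)*(r - 3)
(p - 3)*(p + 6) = p^2 + 3*p - 18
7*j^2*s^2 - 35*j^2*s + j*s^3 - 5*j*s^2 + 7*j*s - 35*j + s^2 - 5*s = (7*j + s)*(s - 5)*(j*s + 1)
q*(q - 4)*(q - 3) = q^3 - 7*q^2 + 12*q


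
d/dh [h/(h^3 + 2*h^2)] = 2*(-h - 1)/(h^2*(h + 2)^2)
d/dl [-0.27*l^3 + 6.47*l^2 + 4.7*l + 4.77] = -0.81*l^2 + 12.94*l + 4.7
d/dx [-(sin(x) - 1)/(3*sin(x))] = -cos(x)/(3*sin(x)^2)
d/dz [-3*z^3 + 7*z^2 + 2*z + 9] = -9*z^2 + 14*z + 2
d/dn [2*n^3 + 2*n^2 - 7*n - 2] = 6*n^2 + 4*n - 7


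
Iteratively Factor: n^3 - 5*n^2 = (n - 5)*(n^2) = n*(n - 5)*(n)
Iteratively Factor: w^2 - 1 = (w - 1)*(w + 1)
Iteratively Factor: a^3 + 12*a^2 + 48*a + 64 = (a + 4)*(a^2 + 8*a + 16) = (a + 4)^2*(a + 4)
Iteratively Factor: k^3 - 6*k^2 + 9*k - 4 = (k - 1)*(k^2 - 5*k + 4) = (k - 4)*(k - 1)*(k - 1)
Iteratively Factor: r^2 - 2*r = (r - 2)*(r)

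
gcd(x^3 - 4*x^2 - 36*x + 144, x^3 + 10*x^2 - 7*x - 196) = x - 4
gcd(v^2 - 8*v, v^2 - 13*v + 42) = 1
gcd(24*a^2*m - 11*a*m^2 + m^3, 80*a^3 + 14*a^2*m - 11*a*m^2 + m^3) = 8*a - m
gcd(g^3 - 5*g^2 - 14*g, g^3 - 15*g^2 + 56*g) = g^2 - 7*g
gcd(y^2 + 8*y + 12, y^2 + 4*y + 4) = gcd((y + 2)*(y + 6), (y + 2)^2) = y + 2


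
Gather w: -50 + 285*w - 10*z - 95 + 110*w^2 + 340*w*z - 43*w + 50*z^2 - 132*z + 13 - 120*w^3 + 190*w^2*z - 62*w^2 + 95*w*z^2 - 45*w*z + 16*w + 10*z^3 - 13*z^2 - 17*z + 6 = -120*w^3 + w^2*(190*z + 48) + w*(95*z^2 + 295*z + 258) + 10*z^3 + 37*z^2 - 159*z - 126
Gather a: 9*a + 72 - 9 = 9*a + 63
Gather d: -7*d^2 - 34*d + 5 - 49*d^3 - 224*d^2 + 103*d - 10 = -49*d^3 - 231*d^2 + 69*d - 5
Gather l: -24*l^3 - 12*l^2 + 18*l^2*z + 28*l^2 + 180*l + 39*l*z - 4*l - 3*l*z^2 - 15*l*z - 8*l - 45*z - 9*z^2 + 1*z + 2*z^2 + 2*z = -24*l^3 + l^2*(18*z + 16) + l*(-3*z^2 + 24*z + 168) - 7*z^2 - 42*z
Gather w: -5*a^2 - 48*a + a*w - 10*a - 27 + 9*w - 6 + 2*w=-5*a^2 - 58*a + w*(a + 11) - 33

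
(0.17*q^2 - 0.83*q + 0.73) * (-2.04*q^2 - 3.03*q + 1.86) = -0.3468*q^4 + 1.1781*q^3 + 1.3419*q^2 - 3.7557*q + 1.3578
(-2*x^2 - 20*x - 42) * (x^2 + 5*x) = -2*x^4 - 30*x^3 - 142*x^2 - 210*x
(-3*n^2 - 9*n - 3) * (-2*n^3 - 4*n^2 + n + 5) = 6*n^5 + 30*n^4 + 39*n^3 - 12*n^2 - 48*n - 15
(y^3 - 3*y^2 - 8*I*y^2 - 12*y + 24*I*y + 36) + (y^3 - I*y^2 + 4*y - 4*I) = 2*y^3 - 3*y^2 - 9*I*y^2 - 8*y + 24*I*y + 36 - 4*I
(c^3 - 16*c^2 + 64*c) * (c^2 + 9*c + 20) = c^5 - 7*c^4 - 60*c^3 + 256*c^2 + 1280*c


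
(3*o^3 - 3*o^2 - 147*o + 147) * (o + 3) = 3*o^4 + 6*o^3 - 156*o^2 - 294*o + 441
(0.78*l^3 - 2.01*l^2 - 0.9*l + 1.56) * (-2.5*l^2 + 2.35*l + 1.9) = -1.95*l^5 + 6.858*l^4 - 0.991499999999999*l^3 - 9.834*l^2 + 1.956*l + 2.964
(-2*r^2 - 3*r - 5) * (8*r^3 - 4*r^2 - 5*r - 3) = -16*r^5 - 16*r^4 - 18*r^3 + 41*r^2 + 34*r + 15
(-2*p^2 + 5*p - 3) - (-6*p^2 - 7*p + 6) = 4*p^2 + 12*p - 9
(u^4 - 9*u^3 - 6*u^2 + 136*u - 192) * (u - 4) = u^5 - 13*u^4 + 30*u^3 + 160*u^2 - 736*u + 768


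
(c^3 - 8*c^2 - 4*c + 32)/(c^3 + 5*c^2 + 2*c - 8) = (c^2 - 10*c + 16)/(c^2 + 3*c - 4)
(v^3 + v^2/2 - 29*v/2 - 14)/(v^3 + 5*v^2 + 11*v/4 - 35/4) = 2*(v^2 - 3*v - 4)/(2*v^2 + 3*v - 5)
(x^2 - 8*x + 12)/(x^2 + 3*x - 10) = (x - 6)/(x + 5)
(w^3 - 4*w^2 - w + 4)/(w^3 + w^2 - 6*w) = (w^3 - 4*w^2 - w + 4)/(w*(w^2 + w - 6))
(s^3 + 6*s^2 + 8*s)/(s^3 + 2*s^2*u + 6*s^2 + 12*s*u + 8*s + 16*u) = s/(s + 2*u)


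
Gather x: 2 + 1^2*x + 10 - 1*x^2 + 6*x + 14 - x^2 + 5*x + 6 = -2*x^2 + 12*x + 32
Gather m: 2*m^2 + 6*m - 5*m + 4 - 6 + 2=2*m^2 + m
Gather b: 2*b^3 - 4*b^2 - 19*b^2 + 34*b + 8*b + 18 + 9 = 2*b^3 - 23*b^2 + 42*b + 27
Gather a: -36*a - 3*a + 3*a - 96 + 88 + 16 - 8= -36*a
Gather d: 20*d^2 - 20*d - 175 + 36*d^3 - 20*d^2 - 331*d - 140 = 36*d^3 - 351*d - 315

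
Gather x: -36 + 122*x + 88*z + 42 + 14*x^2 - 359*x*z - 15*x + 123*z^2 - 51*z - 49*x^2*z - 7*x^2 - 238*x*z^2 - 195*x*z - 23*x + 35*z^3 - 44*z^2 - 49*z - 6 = x^2*(7 - 49*z) + x*(-238*z^2 - 554*z + 84) + 35*z^3 + 79*z^2 - 12*z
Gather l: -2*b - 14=-2*b - 14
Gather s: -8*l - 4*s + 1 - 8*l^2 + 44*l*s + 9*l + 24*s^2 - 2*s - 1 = -8*l^2 + l + 24*s^2 + s*(44*l - 6)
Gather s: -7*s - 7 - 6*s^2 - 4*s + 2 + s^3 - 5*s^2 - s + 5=s^3 - 11*s^2 - 12*s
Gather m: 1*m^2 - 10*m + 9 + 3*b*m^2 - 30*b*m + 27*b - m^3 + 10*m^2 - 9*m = 27*b - m^3 + m^2*(3*b + 11) + m*(-30*b - 19) + 9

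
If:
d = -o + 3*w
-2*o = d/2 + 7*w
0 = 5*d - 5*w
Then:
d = 0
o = 0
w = 0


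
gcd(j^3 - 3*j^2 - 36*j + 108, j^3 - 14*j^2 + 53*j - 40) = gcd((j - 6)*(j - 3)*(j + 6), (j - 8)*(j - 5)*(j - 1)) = 1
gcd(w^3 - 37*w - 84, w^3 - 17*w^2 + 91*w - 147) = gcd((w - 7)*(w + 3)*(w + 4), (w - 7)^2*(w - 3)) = w - 7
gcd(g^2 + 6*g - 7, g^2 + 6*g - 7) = g^2 + 6*g - 7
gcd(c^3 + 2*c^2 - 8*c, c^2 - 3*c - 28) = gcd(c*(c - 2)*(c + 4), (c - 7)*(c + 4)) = c + 4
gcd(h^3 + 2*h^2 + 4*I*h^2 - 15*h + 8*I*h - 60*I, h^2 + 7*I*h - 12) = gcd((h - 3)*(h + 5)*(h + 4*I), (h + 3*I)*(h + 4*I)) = h + 4*I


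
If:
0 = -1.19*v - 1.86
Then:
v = -1.56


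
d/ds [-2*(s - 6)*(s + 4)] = 4 - 4*s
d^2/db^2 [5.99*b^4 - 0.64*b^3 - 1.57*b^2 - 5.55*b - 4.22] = 71.88*b^2 - 3.84*b - 3.14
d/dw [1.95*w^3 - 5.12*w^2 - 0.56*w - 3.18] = 5.85*w^2 - 10.24*w - 0.56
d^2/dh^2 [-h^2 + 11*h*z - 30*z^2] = -2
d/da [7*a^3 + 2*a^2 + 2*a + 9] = 21*a^2 + 4*a + 2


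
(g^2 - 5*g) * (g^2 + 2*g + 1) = g^4 - 3*g^3 - 9*g^2 - 5*g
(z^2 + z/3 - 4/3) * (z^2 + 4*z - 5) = z^4 + 13*z^3/3 - 5*z^2 - 7*z + 20/3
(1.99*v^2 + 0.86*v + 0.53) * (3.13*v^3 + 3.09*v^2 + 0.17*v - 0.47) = 6.2287*v^5 + 8.8409*v^4 + 4.6546*v^3 + 0.8486*v^2 - 0.3141*v - 0.2491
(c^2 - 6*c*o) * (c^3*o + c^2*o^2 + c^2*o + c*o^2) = c^5*o - 5*c^4*o^2 + c^4*o - 6*c^3*o^3 - 5*c^3*o^2 - 6*c^2*o^3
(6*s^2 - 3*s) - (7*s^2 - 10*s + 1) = -s^2 + 7*s - 1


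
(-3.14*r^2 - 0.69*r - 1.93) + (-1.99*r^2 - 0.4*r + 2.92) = -5.13*r^2 - 1.09*r + 0.99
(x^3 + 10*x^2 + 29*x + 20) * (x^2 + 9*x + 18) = x^5 + 19*x^4 + 137*x^3 + 461*x^2 + 702*x + 360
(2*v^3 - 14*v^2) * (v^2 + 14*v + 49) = 2*v^5 + 14*v^4 - 98*v^3 - 686*v^2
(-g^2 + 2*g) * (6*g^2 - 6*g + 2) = -6*g^4 + 18*g^3 - 14*g^2 + 4*g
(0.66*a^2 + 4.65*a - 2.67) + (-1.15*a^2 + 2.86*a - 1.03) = -0.49*a^2 + 7.51*a - 3.7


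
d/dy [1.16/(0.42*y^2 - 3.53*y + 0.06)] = (4.0948 - 0.9744*y)/(0.42*y^2 - 3.53*y + 0.06)^2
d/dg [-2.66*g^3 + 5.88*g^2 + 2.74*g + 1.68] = -7.98*g^2 + 11.76*g + 2.74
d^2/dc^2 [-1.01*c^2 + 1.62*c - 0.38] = -2.02000000000000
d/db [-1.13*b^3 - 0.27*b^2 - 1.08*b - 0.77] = -3.39*b^2 - 0.54*b - 1.08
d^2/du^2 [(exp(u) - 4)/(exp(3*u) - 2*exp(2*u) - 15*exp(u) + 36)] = (4*exp(4*u) - 18*exp(3*u) + 8*exp(2*u) - 232*exp(u) - 96)*exp(u)/(exp(7*u) - 42*exp(5*u) + 28*exp(4*u) + 609*exp(3*u) - 756*exp(2*u) - 3024*exp(u) + 5184)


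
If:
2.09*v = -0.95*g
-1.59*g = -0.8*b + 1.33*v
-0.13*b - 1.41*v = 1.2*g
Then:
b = 0.00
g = 0.00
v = 0.00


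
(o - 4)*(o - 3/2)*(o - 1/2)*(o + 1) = o^4 - 5*o^3 + 11*o^2/4 + 23*o/4 - 3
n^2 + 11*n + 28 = (n + 4)*(n + 7)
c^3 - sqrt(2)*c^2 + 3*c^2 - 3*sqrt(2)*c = c*(c + 3)*(c - sqrt(2))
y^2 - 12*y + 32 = (y - 8)*(y - 4)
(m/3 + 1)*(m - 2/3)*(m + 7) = m^3/3 + 28*m^2/9 + 43*m/9 - 14/3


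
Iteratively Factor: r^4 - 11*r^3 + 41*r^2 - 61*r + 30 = (r - 5)*(r^3 - 6*r^2 + 11*r - 6) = (r - 5)*(r - 1)*(r^2 - 5*r + 6) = (r - 5)*(r - 3)*(r - 1)*(r - 2)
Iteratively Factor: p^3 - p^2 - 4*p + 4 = (p + 2)*(p^2 - 3*p + 2) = (p - 1)*(p + 2)*(p - 2)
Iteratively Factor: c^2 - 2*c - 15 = (c + 3)*(c - 5)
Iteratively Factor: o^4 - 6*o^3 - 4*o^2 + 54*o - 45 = (o - 5)*(o^3 - o^2 - 9*o + 9) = (o - 5)*(o - 3)*(o^2 + 2*o - 3) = (o - 5)*(o - 3)*(o - 1)*(o + 3)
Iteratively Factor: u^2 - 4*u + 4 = (u - 2)*(u - 2)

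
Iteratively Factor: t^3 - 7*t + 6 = (t - 1)*(t^2 + t - 6) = (t - 2)*(t - 1)*(t + 3)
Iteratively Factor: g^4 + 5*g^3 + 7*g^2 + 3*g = (g + 3)*(g^3 + 2*g^2 + g) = (g + 1)*(g + 3)*(g^2 + g) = (g + 1)^2*(g + 3)*(g)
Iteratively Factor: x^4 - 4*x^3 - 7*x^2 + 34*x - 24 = (x + 3)*(x^3 - 7*x^2 + 14*x - 8) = (x - 2)*(x + 3)*(x^2 - 5*x + 4) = (x - 4)*(x - 2)*(x + 3)*(x - 1)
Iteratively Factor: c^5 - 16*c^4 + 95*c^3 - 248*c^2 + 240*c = (c - 4)*(c^4 - 12*c^3 + 47*c^2 - 60*c) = (c - 4)^2*(c^3 - 8*c^2 + 15*c) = c*(c - 4)^2*(c^2 - 8*c + 15) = c*(c - 5)*(c - 4)^2*(c - 3)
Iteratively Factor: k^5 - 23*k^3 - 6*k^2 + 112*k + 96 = (k + 1)*(k^4 - k^3 - 22*k^2 + 16*k + 96) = (k + 1)*(k + 4)*(k^3 - 5*k^2 - 2*k + 24) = (k - 3)*(k + 1)*(k + 4)*(k^2 - 2*k - 8) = (k - 3)*(k + 1)*(k + 2)*(k + 4)*(k - 4)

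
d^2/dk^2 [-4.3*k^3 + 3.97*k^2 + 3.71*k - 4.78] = 7.94 - 25.8*k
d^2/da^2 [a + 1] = 0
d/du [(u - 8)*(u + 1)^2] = 3*(u - 5)*(u + 1)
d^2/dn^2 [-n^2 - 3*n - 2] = -2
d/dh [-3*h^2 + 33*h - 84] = 33 - 6*h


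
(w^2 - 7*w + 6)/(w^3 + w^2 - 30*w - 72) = (w - 1)/(w^2 + 7*w + 12)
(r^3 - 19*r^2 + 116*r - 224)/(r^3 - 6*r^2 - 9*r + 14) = (r^2 - 12*r + 32)/(r^2 + r - 2)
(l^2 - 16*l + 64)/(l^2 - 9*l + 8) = (l - 8)/(l - 1)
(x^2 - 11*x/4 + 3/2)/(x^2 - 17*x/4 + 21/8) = 2*(x - 2)/(2*x - 7)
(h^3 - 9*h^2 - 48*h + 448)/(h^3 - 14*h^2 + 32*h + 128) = (h + 7)/(h + 2)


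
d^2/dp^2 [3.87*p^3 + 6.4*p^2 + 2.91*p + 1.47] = 23.22*p + 12.8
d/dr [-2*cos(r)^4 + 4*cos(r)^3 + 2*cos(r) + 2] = 2*(4*cos(r)^3 - 6*cos(r)^2 - 1)*sin(r)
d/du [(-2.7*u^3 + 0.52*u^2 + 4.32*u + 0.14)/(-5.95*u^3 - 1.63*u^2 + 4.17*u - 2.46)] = (7.495*u^4 + 28.89*u^3 + 31.635*u^2 - 2.102*u - 11.211)/(35.4025*u^6 + 19.397*u^5 - 46.9661*u^4 + 15.6798*u^3 + 25.4085*u^2 - 20.5164*u + 6.0516)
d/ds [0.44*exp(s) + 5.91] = 0.44*exp(s)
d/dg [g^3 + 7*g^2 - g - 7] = 3*g^2 + 14*g - 1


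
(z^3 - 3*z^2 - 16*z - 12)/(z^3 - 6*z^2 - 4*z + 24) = (z + 1)/(z - 2)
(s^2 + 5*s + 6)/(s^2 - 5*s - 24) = (s + 2)/(s - 8)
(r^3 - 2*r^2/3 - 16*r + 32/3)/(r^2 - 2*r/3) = r - 16/r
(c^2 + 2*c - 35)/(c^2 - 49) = (c - 5)/(c - 7)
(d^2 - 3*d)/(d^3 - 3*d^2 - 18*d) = (3 - d)/(-d^2 + 3*d + 18)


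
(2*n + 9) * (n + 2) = 2*n^2 + 13*n + 18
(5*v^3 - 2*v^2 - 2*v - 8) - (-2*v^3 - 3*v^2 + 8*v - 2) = 7*v^3 + v^2 - 10*v - 6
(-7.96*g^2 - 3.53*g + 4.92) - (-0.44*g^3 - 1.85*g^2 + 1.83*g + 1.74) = 0.44*g^3 - 6.11*g^2 - 5.36*g + 3.18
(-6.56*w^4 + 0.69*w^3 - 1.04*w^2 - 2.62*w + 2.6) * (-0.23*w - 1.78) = 1.5088*w^5 + 11.5181*w^4 - 0.989*w^3 + 2.4538*w^2 + 4.0656*w - 4.628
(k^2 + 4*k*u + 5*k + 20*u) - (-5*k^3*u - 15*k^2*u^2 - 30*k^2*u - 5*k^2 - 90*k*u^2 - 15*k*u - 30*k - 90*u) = 5*k^3*u + 15*k^2*u^2 + 30*k^2*u + 6*k^2 + 90*k*u^2 + 19*k*u + 35*k + 110*u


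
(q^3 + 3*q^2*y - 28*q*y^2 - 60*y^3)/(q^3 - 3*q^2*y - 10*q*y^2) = (q + 6*y)/q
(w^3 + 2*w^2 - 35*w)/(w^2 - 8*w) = (w^2 + 2*w - 35)/(w - 8)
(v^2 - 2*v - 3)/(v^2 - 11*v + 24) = (v + 1)/(v - 8)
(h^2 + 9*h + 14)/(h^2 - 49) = (h + 2)/(h - 7)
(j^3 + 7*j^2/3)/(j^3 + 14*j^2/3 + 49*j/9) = 3*j/(3*j + 7)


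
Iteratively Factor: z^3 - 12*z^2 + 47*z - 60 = (z - 4)*(z^2 - 8*z + 15) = (z - 5)*(z - 4)*(z - 3)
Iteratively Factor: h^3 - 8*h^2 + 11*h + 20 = (h - 5)*(h^2 - 3*h - 4) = (h - 5)*(h - 4)*(h + 1)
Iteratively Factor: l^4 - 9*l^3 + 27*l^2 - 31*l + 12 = (l - 1)*(l^3 - 8*l^2 + 19*l - 12) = (l - 1)^2*(l^2 - 7*l + 12) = (l - 3)*(l - 1)^2*(l - 4)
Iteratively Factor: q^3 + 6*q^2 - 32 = (q - 2)*(q^2 + 8*q + 16) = (q - 2)*(q + 4)*(q + 4)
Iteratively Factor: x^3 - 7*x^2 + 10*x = (x)*(x^2 - 7*x + 10) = x*(x - 5)*(x - 2)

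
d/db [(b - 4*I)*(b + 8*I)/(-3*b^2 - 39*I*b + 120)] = -3*I/(b^2 + 10*I*b - 25)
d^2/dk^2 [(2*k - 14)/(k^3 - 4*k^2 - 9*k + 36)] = 4*((k - 7)*(-3*k^2 + 8*k + 9)^2 + (-3*k^2 + 8*k - (k - 7)*(3*k - 4) + 9)*(k^3 - 4*k^2 - 9*k + 36))/(k^3 - 4*k^2 - 9*k + 36)^3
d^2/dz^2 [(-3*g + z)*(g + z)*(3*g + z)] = 2*g + 6*z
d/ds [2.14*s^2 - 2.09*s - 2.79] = 4.28*s - 2.09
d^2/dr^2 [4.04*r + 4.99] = 0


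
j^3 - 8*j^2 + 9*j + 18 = (j - 6)*(j - 3)*(j + 1)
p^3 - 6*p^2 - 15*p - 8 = (p - 8)*(p + 1)^2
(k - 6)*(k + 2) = k^2 - 4*k - 12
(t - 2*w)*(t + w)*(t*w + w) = t^3*w - t^2*w^2 + t^2*w - 2*t*w^3 - t*w^2 - 2*w^3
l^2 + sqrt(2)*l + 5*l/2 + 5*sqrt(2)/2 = (l + 5/2)*(l + sqrt(2))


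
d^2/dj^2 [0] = 0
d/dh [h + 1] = 1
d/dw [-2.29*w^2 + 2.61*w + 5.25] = 2.61 - 4.58*w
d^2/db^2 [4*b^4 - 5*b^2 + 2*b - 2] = 48*b^2 - 10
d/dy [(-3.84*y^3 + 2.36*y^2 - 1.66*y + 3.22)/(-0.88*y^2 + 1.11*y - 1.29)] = (3.3792*y^4 - 8.5248*y^3 + 16.0196*y^2 - 0.4216*y - 1.4328)/(0.7744*y^4 - 1.9536*y^3 + 3.5025*y^2 - 2.8638*y + 1.6641)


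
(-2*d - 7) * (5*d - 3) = -10*d^2 - 29*d + 21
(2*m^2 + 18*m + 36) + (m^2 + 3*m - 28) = 3*m^2 + 21*m + 8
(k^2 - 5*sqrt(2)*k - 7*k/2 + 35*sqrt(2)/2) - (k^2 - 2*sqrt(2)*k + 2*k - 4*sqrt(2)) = -11*k/2 - 3*sqrt(2)*k + 43*sqrt(2)/2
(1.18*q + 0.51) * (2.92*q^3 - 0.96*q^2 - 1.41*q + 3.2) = 3.4456*q^4 + 0.3564*q^3 - 2.1534*q^2 + 3.0569*q + 1.632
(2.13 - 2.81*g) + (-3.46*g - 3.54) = -6.27*g - 1.41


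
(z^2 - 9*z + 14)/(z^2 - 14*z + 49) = (z - 2)/(z - 7)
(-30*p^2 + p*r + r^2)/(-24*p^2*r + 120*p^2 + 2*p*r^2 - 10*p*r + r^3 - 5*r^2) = (5*p - r)/(4*p*r - 20*p - r^2 + 5*r)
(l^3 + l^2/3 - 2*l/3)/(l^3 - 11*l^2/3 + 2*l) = (l + 1)/(l - 3)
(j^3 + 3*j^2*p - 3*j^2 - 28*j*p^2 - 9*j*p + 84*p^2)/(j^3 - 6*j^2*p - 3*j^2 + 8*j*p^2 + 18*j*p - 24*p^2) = (-j - 7*p)/(-j + 2*p)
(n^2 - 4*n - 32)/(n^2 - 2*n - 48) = (n + 4)/(n + 6)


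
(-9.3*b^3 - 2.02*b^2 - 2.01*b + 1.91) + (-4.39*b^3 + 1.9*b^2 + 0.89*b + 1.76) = -13.69*b^3 - 0.12*b^2 - 1.12*b + 3.67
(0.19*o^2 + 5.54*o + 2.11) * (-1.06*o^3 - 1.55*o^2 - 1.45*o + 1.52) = -0.2014*o^5 - 6.1669*o^4 - 11.0991*o^3 - 11.0147*o^2 + 5.3613*o + 3.2072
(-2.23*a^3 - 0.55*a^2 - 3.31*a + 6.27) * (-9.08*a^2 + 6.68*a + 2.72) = 20.2484*a^5 - 9.9024*a^4 + 20.3152*a^3 - 80.5384*a^2 + 32.8804*a + 17.0544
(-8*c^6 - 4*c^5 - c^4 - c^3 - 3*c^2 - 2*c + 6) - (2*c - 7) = -8*c^6 - 4*c^5 - c^4 - c^3 - 3*c^2 - 4*c + 13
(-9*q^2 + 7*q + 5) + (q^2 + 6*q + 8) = -8*q^2 + 13*q + 13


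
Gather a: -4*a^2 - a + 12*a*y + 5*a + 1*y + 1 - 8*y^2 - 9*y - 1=-4*a^2 + a*(12*y + 4) - 8*y^2 - 8*y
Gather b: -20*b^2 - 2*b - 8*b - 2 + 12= -20*b^2 - 10*b + 10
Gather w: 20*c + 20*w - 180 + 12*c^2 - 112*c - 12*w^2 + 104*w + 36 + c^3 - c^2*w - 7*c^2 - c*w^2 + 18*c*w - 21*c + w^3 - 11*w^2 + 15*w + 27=c^3 + 5*c^2 - 113*c + w^3 + w^2*(-c - 23) + w*(-c^2 + 18*c + 139) - 117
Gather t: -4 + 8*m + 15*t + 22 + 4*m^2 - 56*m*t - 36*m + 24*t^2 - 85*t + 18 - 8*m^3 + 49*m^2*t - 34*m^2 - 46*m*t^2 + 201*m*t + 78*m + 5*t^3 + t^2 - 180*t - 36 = -8*m^3 - 30*m^2 + 50*m + 5*t^3 + t^2*(25 - 46*m) + t*(49*m^2 + 145*m - 250)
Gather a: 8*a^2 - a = 8*a^2 - a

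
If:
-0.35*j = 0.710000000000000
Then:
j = -2.03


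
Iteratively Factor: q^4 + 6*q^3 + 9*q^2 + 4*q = (q + 4)*(q^3 + 2*q^2 + q) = (q + 1)*(q + 4)*(q^2 + q) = q*(q + 1)*(q + 4)*(q + 1)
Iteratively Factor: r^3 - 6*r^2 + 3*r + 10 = (r - 2)*(r^2 - 4*r - 5) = (r - 2)*(r + 1)*(r - 5)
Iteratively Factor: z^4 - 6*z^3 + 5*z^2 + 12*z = (z + 1)*(z^3 - 7*z^2 + 12*z) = (z - 4)*(z + 1)*(z^2 - 3*z) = z*(z - 4)*(z + 1)*(z - 3)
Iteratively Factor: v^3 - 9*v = (v - 3)*(v^2 + 3*v) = v*(v - 3)*(v + 3)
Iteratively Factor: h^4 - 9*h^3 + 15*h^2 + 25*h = (h - 5)*(h^3 - 4*h^2 - 5*h) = (h - 5)*(h + 1)*(h^2 - 5*h) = (h - 5)^2*(h + 1)*(h)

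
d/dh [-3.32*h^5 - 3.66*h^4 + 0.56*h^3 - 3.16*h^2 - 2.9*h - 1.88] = -16.6*h^4 - 14.64*h^3 + 1.68*h^2 - 6.32*h - 2.9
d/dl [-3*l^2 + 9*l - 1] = 9 - 6*l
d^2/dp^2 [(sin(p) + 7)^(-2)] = 2*(7*sin(p) + cos(2*p) + 2)/(sin(p) + 7)^4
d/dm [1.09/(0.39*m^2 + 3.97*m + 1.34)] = (-0.8502*m - 4.3273)/(0.39*m^2 + 3.97*m + 1.34)^2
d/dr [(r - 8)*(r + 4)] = 2*r - 4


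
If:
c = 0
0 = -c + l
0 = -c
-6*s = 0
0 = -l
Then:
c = 0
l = 0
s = 0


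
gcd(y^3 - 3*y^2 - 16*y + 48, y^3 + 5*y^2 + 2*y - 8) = y + 4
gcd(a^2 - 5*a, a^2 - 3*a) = a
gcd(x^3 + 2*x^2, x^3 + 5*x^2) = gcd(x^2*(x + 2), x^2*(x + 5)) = x^2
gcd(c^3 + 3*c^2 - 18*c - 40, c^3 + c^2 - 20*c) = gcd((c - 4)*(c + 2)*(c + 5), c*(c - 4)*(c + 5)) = c^2 + c - 20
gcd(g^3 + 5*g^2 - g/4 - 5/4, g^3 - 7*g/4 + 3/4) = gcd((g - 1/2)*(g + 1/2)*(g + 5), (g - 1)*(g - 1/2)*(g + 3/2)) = g - 1/2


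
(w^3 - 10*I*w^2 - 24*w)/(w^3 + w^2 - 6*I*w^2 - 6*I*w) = (w - 4*I)/(w + 1)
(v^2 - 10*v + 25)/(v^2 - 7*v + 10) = (v - 5)/(v - 2)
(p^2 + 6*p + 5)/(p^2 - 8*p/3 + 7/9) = 9*(p^2 + 6*p + 5)/(9*p^2 - 24*p + 7)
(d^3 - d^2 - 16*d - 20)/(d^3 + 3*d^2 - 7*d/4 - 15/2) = 4*(d^2 - 3*d - 10)/(4*d^2 + 4*d - 15)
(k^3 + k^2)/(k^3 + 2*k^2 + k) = k/(k + 1)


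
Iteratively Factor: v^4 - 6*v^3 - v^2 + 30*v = (v + 2)*(v^3 - 8*v^2 + 15*v) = (v - 5)*(v + 2)*(v^2 - 3*v) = v*(v - 5)*(v + 2)*(v - 3)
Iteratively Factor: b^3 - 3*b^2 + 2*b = (b - 1)*(b^2 - 2*b) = b*(b - 1)*(b - 2)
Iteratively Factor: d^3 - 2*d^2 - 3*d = (d - 3)*(d^2 + d) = (d - 3)*(d + 1)*(d)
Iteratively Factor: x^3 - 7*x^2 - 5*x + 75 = (x - 5)*(x^2 - 2*x - 15) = (x - 5)*(x + 3)*(x - 5)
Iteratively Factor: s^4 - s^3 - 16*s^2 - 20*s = (s - 5)*(s^3 + 4*s^2 + 4*s) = (s - 5)*(s + 2)*(s^2 + 2*s) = s*(s - 5)*(s + 2)*(s + 2)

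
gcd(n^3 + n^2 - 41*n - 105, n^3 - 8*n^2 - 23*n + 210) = n^2 - 2*n - 35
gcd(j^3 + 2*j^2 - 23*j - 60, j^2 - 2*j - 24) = j + 4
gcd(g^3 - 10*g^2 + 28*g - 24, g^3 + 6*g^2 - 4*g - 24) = g - 2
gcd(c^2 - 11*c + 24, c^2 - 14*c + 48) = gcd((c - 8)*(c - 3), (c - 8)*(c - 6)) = c - 8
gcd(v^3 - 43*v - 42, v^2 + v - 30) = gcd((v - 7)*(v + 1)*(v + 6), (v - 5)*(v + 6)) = v + 6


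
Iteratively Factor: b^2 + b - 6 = (b - 2)*(b + 3)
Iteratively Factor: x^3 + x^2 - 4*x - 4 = (x + 2)*(x^2 - x - 2) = (x + 1)*(x + 2)*(x - 2)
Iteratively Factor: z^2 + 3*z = (z + 3)*(z)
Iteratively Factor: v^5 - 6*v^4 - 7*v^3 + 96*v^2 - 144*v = (v - 4)*(v^4 - 2*v^3 - 15*v^2 + 36*v) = (v - 4)*(v + 4)*(v^3 - 6*v^2 + 9*v) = (v - 4)*(v - 3)*(v + 4)*(v^2 - 3*v) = v*(v - 4)*(v - 3)*(v + 4)*(v - 3)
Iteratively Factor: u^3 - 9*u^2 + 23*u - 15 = (u - 1)*(u^2 - 8*u + 15) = (u - 5)*(u - 1)*(u - 3)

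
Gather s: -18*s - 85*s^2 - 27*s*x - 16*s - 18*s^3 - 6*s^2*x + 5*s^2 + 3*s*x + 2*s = -18*s^3 + s^2*(-6*x - 80) + s*(-24*x - 32)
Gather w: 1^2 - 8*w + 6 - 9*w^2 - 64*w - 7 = -9*w^2 - 72*w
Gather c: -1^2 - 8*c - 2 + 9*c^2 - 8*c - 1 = 9*c^2 - 16*c - 4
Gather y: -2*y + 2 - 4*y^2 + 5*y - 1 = -4*y^2 + 3*y + 1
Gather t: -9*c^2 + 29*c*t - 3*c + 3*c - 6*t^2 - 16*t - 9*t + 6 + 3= -9*c^2 - 6*t^2 + t*(29*c - 25) + 9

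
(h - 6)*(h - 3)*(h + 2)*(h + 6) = h^4 - h^3 - 42*h^2 + 36*h + 216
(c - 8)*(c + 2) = c^2 - 6*c - 16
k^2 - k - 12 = (k - 4)*(k + 3)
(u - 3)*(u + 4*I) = u^2 - 3*u + 4*I*u - 12*I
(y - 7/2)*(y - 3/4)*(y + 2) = y^3 - 9*y^2/4 - 47*y/8 + 21/4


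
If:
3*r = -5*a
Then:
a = -3*r/5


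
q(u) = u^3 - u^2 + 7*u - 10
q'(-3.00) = 40.00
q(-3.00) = -67.00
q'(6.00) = 103.00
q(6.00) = 212.00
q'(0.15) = 6.77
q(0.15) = -8.97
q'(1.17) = 8.77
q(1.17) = -1.58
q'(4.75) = 65.19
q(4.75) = 107.86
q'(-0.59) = 9.22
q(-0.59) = -14.68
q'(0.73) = 7.14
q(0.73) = -5.03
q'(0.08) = 6.86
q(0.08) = -9.45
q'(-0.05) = 7.11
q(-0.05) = -10.35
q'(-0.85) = 10.87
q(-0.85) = -17.29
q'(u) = 3*u^2 - 2*u + 7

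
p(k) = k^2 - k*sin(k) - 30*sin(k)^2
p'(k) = -k*cos(k) + 2*k - 60*sin(k)*cos(k) - sin(k)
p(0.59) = -9.27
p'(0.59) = -27.60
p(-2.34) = -11.69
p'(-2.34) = -35.57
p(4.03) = 1.30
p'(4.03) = -17.99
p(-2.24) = -15.19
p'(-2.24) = -34.28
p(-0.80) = -15.37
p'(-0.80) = 29.66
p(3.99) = 2.03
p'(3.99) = -18.39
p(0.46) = -5.91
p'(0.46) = -23.80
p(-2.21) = -16.21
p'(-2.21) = -33.66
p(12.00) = 141.80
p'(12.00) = 41.58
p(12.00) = 141.80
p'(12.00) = 41.58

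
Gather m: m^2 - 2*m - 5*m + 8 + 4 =m^2 - 7*m + 12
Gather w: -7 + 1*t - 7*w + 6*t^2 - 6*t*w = 6*t^2 + t + w*(-6*t - 7) - 7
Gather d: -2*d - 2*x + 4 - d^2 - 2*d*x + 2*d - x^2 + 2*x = -d^2 - 2*d*x - x^2 + 4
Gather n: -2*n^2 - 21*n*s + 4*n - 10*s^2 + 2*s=-2*n^2 + n*(4 - 21*s) - 10*s^2 + 2*s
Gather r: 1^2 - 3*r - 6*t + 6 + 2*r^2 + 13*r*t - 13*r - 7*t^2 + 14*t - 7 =2*r^2 + r*(13*t - 16) - 7*t^2 + 8*t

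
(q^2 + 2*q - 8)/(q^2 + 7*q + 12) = (q - 2)/(q + 3)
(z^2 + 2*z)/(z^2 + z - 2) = z/(z - 1)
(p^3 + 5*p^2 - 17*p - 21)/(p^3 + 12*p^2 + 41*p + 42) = (p^2 - 2*p - 3)/(p^2 + 5*p + 6)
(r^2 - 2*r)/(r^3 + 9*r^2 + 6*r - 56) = r/(r^2 + 11*r + 28)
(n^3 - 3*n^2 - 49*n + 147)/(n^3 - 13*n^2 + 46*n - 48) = (n^2 - 49)/(n^2 - 10*n + 16)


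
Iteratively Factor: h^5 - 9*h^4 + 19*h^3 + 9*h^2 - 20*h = (h + 1)*(h^4 - 10*h^3 + 29*h^2 - 20*h) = (h - 5)*(h + 1)*(h^3 - 5*h^2 + 4*h) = (h - 5)*(h - 4)*(h + 1)*(h^2 - h) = h*(h - 5)*(h - 4)*(h + 1)*(h - 1)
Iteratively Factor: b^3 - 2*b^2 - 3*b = (b)*(b^2 - 2*b - 3) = b*(b - 3)*(b + 1)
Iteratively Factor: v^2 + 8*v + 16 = (v + 4)*(v + 4)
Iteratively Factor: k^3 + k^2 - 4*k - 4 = (k + 2)*(k^2 - k - 2) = (k - 2)*(k + 2)*(k + 1)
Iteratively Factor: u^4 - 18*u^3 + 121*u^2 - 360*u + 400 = (u - 5)*(u^3 - 13*u^2 + 56*u - 80) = (u - 5)*(u - 4)*(u^2 - 9*u + 20) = (u - 5)^2*(u - 4)*(u - 4)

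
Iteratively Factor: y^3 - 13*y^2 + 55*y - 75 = (y - 5)*(y^2 - 8*y + 15) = (y - 5)^2*(y - 3)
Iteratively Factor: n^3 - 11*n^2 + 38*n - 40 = (n - 2)*(n^2 - 9*n + 20) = (n - 5)*(n - 2)*(n - 4)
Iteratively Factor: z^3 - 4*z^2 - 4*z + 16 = (z + 2)*(z^2 - 6*z + 8) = (z - 2)*(z + 2)*(z - 4)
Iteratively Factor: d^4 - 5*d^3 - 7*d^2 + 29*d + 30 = (d + 1)*(d^3 - 6*d^2 - d + 30) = (d - 5)*(d + 1)*(d^2 - d - 6) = (d - 5)*(d + 1)*(d + 2)*(d - 3)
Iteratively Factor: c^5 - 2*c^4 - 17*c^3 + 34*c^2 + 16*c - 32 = (c + 4)*(c^4 - 6*c^3 + 7*c^2 + 6*c - 8) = (c + 1)*(c + 4)*(c^3 - 7*c^2 + 14*c - 8) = (c - 4)*(c + 1)*(c + 4)*(c^2 - 3*c + 2) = (c - 4)*(c - 1)*(c + 1)*(c + 4)*(c - 2)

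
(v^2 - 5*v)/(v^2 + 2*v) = (v - 5)/(v + 2)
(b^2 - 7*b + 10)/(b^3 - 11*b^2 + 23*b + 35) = (b - 2)/(b^2 - 6*b - 7)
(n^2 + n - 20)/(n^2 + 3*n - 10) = (n - 4)/(n - 2)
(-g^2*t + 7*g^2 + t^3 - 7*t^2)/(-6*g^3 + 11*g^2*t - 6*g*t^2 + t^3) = (g*t - 7*g + t^2 - 7*t)/(6*g^2 - 5*g*t + t^2)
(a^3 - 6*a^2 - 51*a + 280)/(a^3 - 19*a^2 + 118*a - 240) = (a + 7)/(a - 6)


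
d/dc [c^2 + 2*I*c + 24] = 2*c + 2*I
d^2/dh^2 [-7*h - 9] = 0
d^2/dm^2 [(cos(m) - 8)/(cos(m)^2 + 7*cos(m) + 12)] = (-9*(1 - cos(2*m))^2*cos(m)/4 + 39*(1 - cos(2*m))^2/4 - 1042*cos(m) + 61*cos(2*m) + 117*cos(3*m)/2 + cos(5*m)/2 - 738)/((cos(m) + 3)^3*(cos(m) + 4)^3)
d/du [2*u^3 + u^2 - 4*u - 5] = 6*u^2 + 2*u - 4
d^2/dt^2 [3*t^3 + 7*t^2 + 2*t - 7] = 18*t + 14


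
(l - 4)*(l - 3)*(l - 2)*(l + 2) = l^4 - 7*l^3 + 8*l^2 + 28*l - 48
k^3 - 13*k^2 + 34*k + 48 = (k - 8)*(k - 6)*(k + 1)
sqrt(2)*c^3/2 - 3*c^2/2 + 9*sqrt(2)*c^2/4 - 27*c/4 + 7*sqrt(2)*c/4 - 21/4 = (c + 7/2)*(c - 3*sqrt(2)/2)*(sqrt(2)*c/2 + sqrt(2)/2)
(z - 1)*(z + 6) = z^2 + 5*z - 6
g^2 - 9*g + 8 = (g - 8)*(g - 1)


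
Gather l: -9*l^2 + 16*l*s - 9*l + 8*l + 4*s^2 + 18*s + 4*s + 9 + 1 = -9*l^2 + l*(16*s - 1) + 4*s^2 + 22*s + 10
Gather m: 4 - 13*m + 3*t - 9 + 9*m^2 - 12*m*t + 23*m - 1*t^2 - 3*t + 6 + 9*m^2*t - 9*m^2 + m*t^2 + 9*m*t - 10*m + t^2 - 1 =9*m^2*t + m*(t^2 - 3*t)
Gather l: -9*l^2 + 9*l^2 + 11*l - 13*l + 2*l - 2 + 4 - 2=0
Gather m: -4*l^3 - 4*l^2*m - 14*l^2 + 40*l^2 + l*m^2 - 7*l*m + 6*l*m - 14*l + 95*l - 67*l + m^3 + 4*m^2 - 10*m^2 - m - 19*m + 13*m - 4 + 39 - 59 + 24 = -4*l^3 + 26*l^2 + 14*l + m^3 + m^2*(l - 6) + m*(-4*l^2 - l - 7)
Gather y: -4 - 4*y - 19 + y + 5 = -3*y - 18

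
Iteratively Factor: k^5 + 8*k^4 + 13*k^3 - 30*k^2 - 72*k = (k - 2)*(k^4 + 10*k^3 + 33*k^2 + 36*k) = (k - 2)*(k + 3)*(k^3 + 7*k^2 + 12*k) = (k - 2)*(k + 3)^2*(k^2 + 4*k) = k*(k - 2)*(k + 3)^2*(k + 4)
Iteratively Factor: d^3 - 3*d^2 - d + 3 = (d - 3)*(d^2 - 1) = (d - 3)*(d - 1)*(d + 1)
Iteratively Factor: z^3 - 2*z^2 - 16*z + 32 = (z + 4)*(z^2 - 6*z + 8) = (z - 2)*(z + 4)*(z - 4)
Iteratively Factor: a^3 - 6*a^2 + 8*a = (a - 4)*(a^2 - 2*a) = (a - 4)*(a - 2)*(a)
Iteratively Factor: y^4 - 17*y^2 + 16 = (y - 4)*(y^3 + 4*y^2 - y - 4) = (y - 4)*(y - 1)*(y^2 + 5*y + 4) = (y - 4)*(y - 1)*(y + 1)*(y + 4)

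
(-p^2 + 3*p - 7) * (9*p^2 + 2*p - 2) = -9*p^4 + 25*p^3 - 55*p^2 - 20*p + 14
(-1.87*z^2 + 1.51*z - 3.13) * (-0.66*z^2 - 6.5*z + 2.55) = 1.2342*z^4 + 11.1584*z^3 - 12.5177*z^2 + 24.1955*z - 7.9815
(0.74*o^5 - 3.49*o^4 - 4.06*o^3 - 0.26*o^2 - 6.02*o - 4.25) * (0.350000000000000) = 0.259*o^5 - 1.2215*o^4 - 1.421*o^3 - 0.091*o^2 - 2.107*o - 1.4875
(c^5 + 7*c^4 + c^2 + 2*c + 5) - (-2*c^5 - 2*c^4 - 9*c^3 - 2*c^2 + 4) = 3*c^5 + 9*c^4 + 9*c^3 + 3*c^2 + 2*c + 1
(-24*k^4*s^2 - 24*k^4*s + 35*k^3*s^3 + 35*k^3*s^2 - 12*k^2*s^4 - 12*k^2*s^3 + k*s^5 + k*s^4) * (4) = -96*k^4*s^2 - 96*k^4*s + 140*k^3*s^3 + 140*k^3*s^2 - 48*k^2*s^4 - 48*k^2*s^3 + 4*k*s^5 + 4*k*s^4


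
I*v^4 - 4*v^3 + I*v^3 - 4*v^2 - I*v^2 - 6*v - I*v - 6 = (v + 1)*(v + 2*I)*(v + 3*I)*(I*v + 1)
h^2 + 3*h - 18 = (h - 3)*(h + 6)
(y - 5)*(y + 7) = y^2 + 2*y - 35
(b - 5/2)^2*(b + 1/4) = b^3 - 19*b^2/4 + 5*b + 25/16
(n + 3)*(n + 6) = n^2 + 9*n + 18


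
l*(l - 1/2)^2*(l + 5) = l^4 + 4*l^3 - 19*l^2/4 + 5*l/4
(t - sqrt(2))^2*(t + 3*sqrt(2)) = t^3 + sqrt(2)*t^2 - 10*t + 6*sqrt(2)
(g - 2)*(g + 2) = g^2 - 4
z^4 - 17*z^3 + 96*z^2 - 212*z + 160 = (z - 8)*(z - 5)*(z - 2)^2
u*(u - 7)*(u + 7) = u^3 - 49*u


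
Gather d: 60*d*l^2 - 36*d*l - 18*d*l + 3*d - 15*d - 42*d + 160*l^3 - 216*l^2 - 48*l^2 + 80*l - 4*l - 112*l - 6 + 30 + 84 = d*(60*l^2 - 54*l - 54) + 160*l^3 - 264*l^2 - 36*l + 108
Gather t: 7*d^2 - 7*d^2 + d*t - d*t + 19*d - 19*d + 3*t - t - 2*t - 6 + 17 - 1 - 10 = 0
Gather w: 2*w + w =3*w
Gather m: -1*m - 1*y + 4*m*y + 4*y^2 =m*(4*y - 1) + 4*y^2 - y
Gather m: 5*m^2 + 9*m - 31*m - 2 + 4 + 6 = 5*m^2 - 22*m + 8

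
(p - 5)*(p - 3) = p^2 - 8*p + 15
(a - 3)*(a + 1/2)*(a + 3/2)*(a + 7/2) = a^4 + 5*a^3/2 - 35*a^2/4 - 165*a/8 - 63/8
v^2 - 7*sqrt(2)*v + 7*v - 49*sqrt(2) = (v + 7)*(v - 7*sqrt(2))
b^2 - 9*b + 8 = (b - 8)*(b - 1)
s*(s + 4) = s^2 + 4*s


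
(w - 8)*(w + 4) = w^2 - 4*w - 32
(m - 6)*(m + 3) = m^2 - 3*m - 18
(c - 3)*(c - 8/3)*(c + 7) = c^3 + 4*c^2/3 - 95*c/3 + 56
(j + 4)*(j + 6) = j^2 + 10*j + 24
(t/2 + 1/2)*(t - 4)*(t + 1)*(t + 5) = t^4/2 + 3*t^3/2 - 17*t^2/2 - 39*t/2 - 10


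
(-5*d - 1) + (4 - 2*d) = 3 - 7*d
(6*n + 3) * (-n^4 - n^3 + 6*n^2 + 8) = -6*n^5 - 9*n^4 + 33*n^3 + 18*n^2 + 48*n + 24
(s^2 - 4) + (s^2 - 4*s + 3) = 2*s^2 - 4*s - 1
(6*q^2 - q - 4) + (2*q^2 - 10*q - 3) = 8*q^2 - 11*q - 7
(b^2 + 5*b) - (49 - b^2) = 2*b^2 + 5*b - 49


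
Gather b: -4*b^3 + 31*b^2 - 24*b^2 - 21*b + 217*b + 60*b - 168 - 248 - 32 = -4*b^3 + 7*b^2 + 256*b - 448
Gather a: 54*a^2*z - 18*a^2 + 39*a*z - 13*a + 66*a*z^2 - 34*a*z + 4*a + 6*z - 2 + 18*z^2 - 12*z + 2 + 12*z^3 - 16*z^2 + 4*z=a^2*(54*z - 18) + a*(66*z^2 + 5*z - 9) + 12*z^3 + 2*z^2 - 2*z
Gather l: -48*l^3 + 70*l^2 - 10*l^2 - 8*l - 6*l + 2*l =-48*l^3 + 60*l^2 - 12*l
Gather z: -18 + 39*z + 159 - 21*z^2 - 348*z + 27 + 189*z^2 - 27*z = 168*z^2 - 336*z + 168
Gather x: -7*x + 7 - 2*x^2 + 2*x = -2*x^2 - 5*x + 7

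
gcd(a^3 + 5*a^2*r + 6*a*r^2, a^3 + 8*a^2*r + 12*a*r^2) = a^2 + 2*a*r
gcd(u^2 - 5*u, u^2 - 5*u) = u^2 - 5*u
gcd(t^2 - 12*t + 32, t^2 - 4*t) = t - 4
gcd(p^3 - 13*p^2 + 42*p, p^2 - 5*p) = p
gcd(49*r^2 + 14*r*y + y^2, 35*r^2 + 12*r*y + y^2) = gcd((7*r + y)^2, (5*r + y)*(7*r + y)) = 7*r + y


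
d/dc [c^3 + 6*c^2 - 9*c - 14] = 3*c^2 + 12*c - 9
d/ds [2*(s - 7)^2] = 4*s - 28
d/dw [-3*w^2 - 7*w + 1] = -6*w - 7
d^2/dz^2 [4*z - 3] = 0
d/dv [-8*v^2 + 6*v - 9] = 6 - 16*v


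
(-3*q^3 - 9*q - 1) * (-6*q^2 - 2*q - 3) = 18*q^5 + 6*q^4 + 63*q^3 + 24*q^2 + 29*q + 3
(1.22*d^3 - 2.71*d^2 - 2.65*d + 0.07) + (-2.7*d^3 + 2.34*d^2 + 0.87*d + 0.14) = -1.48*d^3 - 0.37*d^2 - 1.78*d + 0.21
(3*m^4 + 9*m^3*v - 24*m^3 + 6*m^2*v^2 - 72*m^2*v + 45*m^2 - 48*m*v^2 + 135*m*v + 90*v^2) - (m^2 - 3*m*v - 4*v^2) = 3*m^4 + 9*m^3*v - 24*m^3 + 6*m^2*v^2 - 72*m^2*v + 44*m^2 - 48*m*v^2 + 138*m*v + 94*v^2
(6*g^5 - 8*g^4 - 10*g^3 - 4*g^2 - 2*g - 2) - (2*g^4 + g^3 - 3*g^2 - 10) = 6*g^5 - 10*g^4 - 11*g^3 - g^2 - 2*g + 8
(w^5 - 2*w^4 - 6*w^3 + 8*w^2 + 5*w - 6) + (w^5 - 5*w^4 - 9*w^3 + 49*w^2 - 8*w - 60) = 2*w^5 - 7*w^4 - 15*w^3 + 57*w^2 - 3*w - 66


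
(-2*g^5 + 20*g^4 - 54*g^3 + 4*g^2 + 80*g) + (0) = -2*g^5 + 20*g^4 - 54*g^3 + 4*g^2 + 80*g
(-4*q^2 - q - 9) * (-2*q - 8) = 8*q^3 + 34*q^2 + 26*q + 72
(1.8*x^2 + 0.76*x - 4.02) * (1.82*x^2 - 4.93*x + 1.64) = 3.276*x^4 - 7.4908*x^3 - 8.1112*x^2 + 21.065*x - 6.5928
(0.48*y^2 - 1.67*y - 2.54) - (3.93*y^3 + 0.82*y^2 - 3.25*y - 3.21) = -3.93*y^3 - 0.34*y^2 + 1.58*y + 0.67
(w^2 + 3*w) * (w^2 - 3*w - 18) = w^4 - 27*w^2 - 54*w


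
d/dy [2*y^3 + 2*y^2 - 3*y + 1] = 6*y^2 + 4*y - 3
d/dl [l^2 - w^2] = 2*l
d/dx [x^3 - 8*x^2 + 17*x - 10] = 3*x^2 - 16*x + 17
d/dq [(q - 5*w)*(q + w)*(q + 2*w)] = 3*q^2 - 4*q*w - 13*w^2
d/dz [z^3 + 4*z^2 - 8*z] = 3*z^2 + 8*z - 8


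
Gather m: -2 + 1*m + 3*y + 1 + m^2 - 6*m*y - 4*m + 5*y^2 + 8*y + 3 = m^2 + m*(-6*y - 3) + 5*y^2 + 11*y + 2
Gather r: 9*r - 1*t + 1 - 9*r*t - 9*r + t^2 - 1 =-9*r*t + t^2 - t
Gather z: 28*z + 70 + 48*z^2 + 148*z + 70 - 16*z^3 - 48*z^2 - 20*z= -16*z^3 + 156*z + 140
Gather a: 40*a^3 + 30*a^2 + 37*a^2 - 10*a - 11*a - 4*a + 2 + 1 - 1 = 40*a^3 + 67*a^2 - 25*a + 2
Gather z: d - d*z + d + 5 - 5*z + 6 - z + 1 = 2*d + z*(-d - 6) + 12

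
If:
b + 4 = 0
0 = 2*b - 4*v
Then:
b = -4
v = -2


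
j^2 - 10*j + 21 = (j - 7)*(j - 3)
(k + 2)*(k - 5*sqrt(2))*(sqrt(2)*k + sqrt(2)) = sqrt(2)*k^3 - 10*k^2 + 3*sqrt(2)*k^2 - 30*k + 2*sqrt(2)*k - 20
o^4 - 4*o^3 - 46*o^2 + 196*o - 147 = (o - 7)*(o - 3)*(o - 1)*(o + 7)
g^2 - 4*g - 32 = (g - 8)*(g + 4)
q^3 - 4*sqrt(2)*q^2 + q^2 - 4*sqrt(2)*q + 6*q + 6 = (q + 1)*(q - 3*sqrt(2))*(q - sqrt(2))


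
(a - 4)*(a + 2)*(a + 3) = a^3 + a^2 - 14*a - 24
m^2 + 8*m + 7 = (m + 1)*(m + 7)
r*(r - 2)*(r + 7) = r^3 + 5*r^2 - 14*r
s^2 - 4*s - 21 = (s - 7)*(s + 3)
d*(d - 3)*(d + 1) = d^3 - 2*d^2 - 3*d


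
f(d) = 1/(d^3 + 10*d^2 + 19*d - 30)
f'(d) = (-3*d^2 - 20*d - 19)/(d^3 + 10*d^2 + 19*d - 30)^2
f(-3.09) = -0.04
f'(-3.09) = 0.03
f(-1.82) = -0.03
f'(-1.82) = 0.01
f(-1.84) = -0.03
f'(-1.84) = 0.01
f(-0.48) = -0.03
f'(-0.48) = -0.01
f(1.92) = 0.02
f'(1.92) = -0.03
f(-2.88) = -0.04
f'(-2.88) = 0.02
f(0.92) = -0.31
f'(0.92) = -3.72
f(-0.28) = -0.03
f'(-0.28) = -0.01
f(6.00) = 0.00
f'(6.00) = 0.00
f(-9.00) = -0.00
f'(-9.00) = -0.00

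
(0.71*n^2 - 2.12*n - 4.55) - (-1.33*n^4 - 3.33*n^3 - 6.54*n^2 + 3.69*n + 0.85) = 1.33*n^4 + 3.33*n^3 + 7.25*n^2 - 5.81*n - 5.4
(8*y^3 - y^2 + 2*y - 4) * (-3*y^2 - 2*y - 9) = -24*y^5 - 13*y^4 - 76*y^3 + 17*y^2 - 10*y + 36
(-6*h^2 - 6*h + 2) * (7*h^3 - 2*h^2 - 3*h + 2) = -42*h^5 - 30*h^4 + 44*h^3 + 2*h^2 - 18*h + 4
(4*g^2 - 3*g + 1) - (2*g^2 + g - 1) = 2*g^2 - 4*g + 2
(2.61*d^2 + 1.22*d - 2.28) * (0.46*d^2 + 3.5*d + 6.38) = 1.2006*d^4 + 9.6962*d^3 + 19.873*d^2 - 0.1964*d - 14.5464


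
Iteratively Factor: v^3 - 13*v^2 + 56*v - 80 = (v - 5)*(v^2 - 8*v + 16) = (v - 5)*(v - 4)*(v - 4)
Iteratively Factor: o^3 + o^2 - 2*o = (o + 2)*(o^2 - o) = o*(o + 2)*(o - 1)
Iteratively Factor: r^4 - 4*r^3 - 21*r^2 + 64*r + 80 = (r + 1)*(r^3 - 5*r^2 - 16*r + 80) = (r + 1)*(r + 4)*(r^2 - 9*r + 20) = (r - 5)*(r + 1)*(r + 4)*(r - 4)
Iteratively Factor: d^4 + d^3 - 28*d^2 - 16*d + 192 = (d + 4)*(d^3 - 3*d^2 - 16*d + 48) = (d - 3)*(d + 4)*(d^2 - 16) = (d - 3)*(d + 4)^2*(d - 4)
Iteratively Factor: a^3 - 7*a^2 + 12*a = (a - 4)*(a^2 - 3*a) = a*(a - 4)*(a - 3)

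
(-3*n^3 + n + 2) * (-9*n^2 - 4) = 27*n^5 + 3*n^3 - 18*n^2 - 4*n - 8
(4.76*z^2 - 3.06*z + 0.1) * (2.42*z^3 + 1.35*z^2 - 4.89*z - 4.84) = 11.5192*z^5 - 0.9792*z^4 - 27.1654*z^3 - 7.94*z^2 + 14.3214*z - 0.484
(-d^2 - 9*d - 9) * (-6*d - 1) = 6*d^3 + 55*d^2 + 63*d + 9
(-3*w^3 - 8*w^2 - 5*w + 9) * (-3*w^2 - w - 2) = 9*w^5 + 27*w^4 + 29*w^3 - 6*w^2 + w - 18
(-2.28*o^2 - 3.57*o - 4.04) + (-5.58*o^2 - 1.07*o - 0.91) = -7.86*o^2 - 4.64*o - 4.95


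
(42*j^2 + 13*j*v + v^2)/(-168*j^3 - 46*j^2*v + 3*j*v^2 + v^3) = (7*j + v)/(-28*j^2 - 3*j*v + v^2)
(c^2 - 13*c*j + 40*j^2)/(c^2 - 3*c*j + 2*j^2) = (c^2 - 13*c*j + 40*j^2)/(c^2 - 3*c*j + 2*j^2)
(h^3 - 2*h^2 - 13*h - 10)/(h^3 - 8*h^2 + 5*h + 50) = (h + 1)/(h - 5)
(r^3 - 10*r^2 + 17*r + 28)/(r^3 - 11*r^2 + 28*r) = (r + 1)/r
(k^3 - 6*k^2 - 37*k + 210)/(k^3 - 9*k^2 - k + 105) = (k + 6)/(k + 3)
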